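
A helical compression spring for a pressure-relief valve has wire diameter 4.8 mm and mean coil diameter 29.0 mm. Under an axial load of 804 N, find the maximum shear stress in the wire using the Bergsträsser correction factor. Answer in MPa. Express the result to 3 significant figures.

664 MPa

Spring index C = D/d = 29.0/4.8 = 6.0417
K_B = (4C+2)/(4C−3) = 26.167/21.167 = 1.2362
τ₀ = 8FD/(πd³) = 8·804·29.0/(π·4.8³) = 186528/347.44 = 536.87 MPa
τ_max = K·τ₀ = 1.2362 × 536.87 = 663.69 MPa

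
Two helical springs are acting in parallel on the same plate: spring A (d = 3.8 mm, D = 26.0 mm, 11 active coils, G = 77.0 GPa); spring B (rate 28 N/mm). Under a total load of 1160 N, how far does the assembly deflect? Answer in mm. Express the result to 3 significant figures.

k_A = Gd⁴/(8D³N_a) = (77.0×10³)(3.8⁴)/(8·26.0³·11) = 10.381 N/mm
Parallel: k_eq = 10.381 + 28 = 38.381 N/mm
δ = F/k_eq = 1160/38.381 = 30.224 mm

30.2 mm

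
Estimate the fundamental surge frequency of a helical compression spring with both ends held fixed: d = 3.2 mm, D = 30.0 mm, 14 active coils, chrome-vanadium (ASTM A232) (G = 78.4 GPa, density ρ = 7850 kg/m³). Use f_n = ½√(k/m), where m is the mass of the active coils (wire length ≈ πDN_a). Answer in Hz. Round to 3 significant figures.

90.3 Hz

k = Gd⁴/(8D³N_a) = (78.4×10³)(3.2⁴)/(8·30.0³·14) = 2.7185 N/mm = 2718.5 N/m
Wire length L = πDN_a = π·30.0·14 = 1319.5 mm
m = ρ·(πd²/4)·L = 7850 × 8.0425×10⁻⁶ m² × 1.3195 m = 0.083303 kg
f_n = ½√(k/m) = 0.5·√(2718.5/0.083303) = 0.5·√(32634) = 90.325 Hz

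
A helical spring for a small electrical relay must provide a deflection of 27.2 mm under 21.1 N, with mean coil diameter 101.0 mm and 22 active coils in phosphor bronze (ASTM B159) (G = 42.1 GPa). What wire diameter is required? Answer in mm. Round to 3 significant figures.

Required rate k = F/δ = 21.1/27.2 = 0.77574 N/mm
d = (8D³N_a·k / G)^(1/4) = (8·101.0³·22·0.77574 / (42.1×10³))^0.25
  = (3341.2)^0.25 = 7.6029 mm

7.60 mm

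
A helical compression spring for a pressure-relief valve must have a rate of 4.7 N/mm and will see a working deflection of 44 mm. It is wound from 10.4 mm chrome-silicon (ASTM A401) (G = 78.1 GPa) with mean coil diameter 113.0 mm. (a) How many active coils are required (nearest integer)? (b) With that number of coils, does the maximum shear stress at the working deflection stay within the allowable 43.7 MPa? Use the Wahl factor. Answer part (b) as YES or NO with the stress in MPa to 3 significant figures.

N_a = Gd⁴/(8D³k) = (78.1×10³)(10.4⁴)/(8·113.0³·4.7) = 16.84 → N_a = 17
Actual rate k = Gd⁴/(8D³·17) = 4.656 N/mm
Working load F = kδ = 4.656·44 = 204.86 N
C = 113.0/10.4 = 10.8654; K_W = (4C−1)/(4C−4)+0.615/C = 1.1326
τ_max = K_W·8FD/(πd³) = 1.1326·52.406 = 59.356 MPa
τ_max > 43.7 MPa → exceeds allowable

(a) 17 coils; (b) NO, τ_max = 59.4 MPa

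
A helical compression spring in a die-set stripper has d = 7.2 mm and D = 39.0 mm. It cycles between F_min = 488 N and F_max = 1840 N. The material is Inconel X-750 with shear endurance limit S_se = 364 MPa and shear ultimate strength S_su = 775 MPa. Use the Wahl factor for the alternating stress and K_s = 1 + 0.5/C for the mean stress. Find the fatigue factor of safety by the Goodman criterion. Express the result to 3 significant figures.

0.934

C = D/d = 39.0/7.2 = 5.4167; K_W = (4C−1)/(4C−4)+0.615/C = 1.2833; K_s = 1+0.5/C = 1.0923
F_a = (F_max−F_min)/2 = 676 N; F_m = (F_max+F_min)/2 = 1164 N
τ_a = K_W·8F_aD/(πd³) = 1.2833 × 179.87 = 230.83 MPa
τ_m = K_s·8F_mD/(πd³) = 1.0923 × 309.71 = 338.3 MPa
Goodman: 1/n_f = τ_a/S_se + τ_m/S_su = 230.83/364 + 338.3/775 = 0.63416 + 0.43652 = 1.0707
n_f = 1/1.0707 = 0.934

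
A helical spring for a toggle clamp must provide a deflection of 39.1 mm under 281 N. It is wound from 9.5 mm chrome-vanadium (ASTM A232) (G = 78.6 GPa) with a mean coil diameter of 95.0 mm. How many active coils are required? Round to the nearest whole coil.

13

Required rate k = F/δ = 281/39.1 = 7.1867 N/mm
N_a = Gd⁴/(8D³k) = (78.6×10³ × 9.5⁴)/(8 × 95.0³ × 7.1867)
    = 6.40202e+08 / 4.92936e+07 = 12.99 → 13 coils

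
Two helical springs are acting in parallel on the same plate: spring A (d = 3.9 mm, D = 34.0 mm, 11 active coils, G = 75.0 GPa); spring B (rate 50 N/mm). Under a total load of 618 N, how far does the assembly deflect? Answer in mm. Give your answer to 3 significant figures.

11.2 mm

k_A = Gd⁴/(8D³N_a) = (75.0×10³)(3.9⁴)/(8·34.0³·11) = 5.0165 N/mm
Parallel: k_eq = 5.0165 + 50 = 55.016 N/mm
δ = F/k_eq = 618/55.016 = 11.233 mm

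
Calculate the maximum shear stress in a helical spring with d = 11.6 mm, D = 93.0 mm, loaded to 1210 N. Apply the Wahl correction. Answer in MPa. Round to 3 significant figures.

Spring index C = D/d = 93.0/11.6 = 8.0172
K_W = (4C−1)/(4C−4) + 0.615/C = 31.069/28.069 + 0.0767 = 1.1836
τ₀ = 8FD/(πd³) = 8·1210·93.0/(π·11.6³) = 900240/4903.7 = 183.58 MPa
τ_max = K·τ₀ = 1.1836 × 183.58 = 217.29 MPa

217 MPa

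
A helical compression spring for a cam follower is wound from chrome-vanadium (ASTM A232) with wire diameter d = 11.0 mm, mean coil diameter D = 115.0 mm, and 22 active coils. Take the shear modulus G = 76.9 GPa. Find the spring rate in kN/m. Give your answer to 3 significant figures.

k = Gd⁴/(8D³N_a) = (76.9×10³ × 11.0⁴) / (8 × 115.0³ × 22)
  = 1.12589e+09 / 2.67674e+08 = 4.2062 N/mm

4.21 kN/m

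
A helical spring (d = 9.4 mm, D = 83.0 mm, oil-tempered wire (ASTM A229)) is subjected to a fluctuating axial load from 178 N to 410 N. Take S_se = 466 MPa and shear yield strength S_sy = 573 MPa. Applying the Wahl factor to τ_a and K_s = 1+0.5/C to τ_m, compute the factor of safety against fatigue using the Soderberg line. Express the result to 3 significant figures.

4.72

C = D/d = 83.0/9.4 = 8.8298; K_W = (4C−1)/(4C−4)+0.615/C = 1.1654; K_s = 1+0.5/C = 1.0566
F_a = (F_max−F_min)/2 = 116 N; F_m = (F_max+F_min)/2 = 294 N
τ_a = K_W·8F_aD/(πd³) = 1.1654 × 29.518 = 34.402 MPa
τ_m = K_s·8F_mD/(πd³) = 1.0566 × 74.814 = 79.05 MPa
Soderberg: 1/n_f = τ_a/S_se + τ_m/S_sy = 34.402/466 + 79.05/573 = 0.07382 + 0.13796 = 0.21178
n_f = 1/0.21178 = 4.722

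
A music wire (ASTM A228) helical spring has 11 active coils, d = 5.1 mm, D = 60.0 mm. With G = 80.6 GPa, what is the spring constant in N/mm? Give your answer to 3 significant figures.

2.87 N/mm

k = Gd⁴/(8D³N_a) = (80.6×10³ × 5.1⁴) / (8 × 60.0³ × 11)
  = 5.45275e+07 / 1.9008e+07 = 2.8687 N/mm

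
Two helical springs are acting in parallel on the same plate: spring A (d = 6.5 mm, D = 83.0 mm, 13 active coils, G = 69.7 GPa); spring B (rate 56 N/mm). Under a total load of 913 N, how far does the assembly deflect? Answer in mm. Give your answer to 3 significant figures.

15.7 mm

k_A = Gd⁴/(8D³N_a) = (69.7×10³)(6.5⁴)/(8·83.0³·13) = 2.0923 N/mm
Parallel: k_eq = 2.0923 + 56 = 58.092 N/mm
δ = F/k_eq = 913/58.092 = 15.716 mm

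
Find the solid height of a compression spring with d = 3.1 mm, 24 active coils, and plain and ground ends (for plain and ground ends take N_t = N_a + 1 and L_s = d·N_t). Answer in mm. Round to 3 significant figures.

plain and ground ends: N_t = N_a + 1 = 24 + 1 = 25
L_s = d·N_t = 3.1 × 25 = 77.5 mm

77.5 mm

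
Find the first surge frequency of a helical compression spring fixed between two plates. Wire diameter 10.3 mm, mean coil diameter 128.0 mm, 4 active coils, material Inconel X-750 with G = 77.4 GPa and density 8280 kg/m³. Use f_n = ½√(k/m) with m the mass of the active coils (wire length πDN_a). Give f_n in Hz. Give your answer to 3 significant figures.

k = Gd⁴/(8D³N_a) = (77.4×10³)(10.3⁴)/(8·128.0³·4) = 12.981 N/mm = 12981 N/m
Wire length L = πDN_a = π·128.0·4 = 1608.5 mm
m = ρ·(πd²/4)·L = 8280 × 83.323×10⁻⁶ m² × 1.6085 m = 1.1097 kg
f_n = ½√(k/m) = 0.5·√(12981/1.1097) = 0.5·√(11698) = 54.078 Hz

54.1 Hz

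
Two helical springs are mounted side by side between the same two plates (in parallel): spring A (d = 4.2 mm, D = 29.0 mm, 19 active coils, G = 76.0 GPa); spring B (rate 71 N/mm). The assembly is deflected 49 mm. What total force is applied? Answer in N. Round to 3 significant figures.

k_A = Gd⁴/(8D³N_a) = (76.0×10³)(4.2⁴)/(8·29.0³·19) = 6.3793 N/mm
Parallel: k_eq = 6.3793 + 71 = 77.379 N/mm
F = k_eq·δ = 77.379·49 = 3791.6 N

3790 N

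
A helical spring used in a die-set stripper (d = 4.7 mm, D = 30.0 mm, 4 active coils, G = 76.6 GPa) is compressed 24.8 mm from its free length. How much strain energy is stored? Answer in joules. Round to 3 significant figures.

k = Gd⁴/(8D³N_a) = (76.6×10³)(4.7⁴)/(8·30.0³·4) = 43.262 N/mm
U = ½kδ² = 0.5 × 43.262 × 24.8² = 13304 N·mm = 13.304 J

13.3 J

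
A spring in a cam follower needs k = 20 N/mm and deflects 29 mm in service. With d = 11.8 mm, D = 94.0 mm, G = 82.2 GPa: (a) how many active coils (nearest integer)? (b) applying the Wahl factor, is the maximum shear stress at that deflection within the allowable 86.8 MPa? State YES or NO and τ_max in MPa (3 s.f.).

(a) 12 coils; (b) NO, τ_max = 100 MPa

N_a = Gd⁴/(8D³k) = (82.2×10³)(11.8⁴)/(8·94.0³·20) = 11.99 → N_a = 12
Actual rate k = Gd⁴/(8D³·12) = 19.987 N/mm
Working load F = kδ = 19.987·29 = 579.62 N
C = 94.0/11.8 = 7.9661; K_W = (4C−1)/(4C−4)+0.615/C = 1.1849
τ_max = K_W·8FD/(πd³) = 1.1849·84.443 = 100.05 MPa
τ_max > 86.8 MPa → exceeds allowable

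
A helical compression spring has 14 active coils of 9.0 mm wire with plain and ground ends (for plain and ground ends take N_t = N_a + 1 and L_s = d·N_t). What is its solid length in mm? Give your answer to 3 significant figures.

135 mm

plain and ground ends: N_t = N_a + 1 = 14 + 1 = 15
L_s = d·N_t = 9.0 × 15 = 135 mm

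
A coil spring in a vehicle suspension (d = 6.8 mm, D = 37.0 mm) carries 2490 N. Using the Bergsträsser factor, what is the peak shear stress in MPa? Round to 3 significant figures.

945 MPa

Spring index C = D/d = 37.0/6.8 = 5.4412
K_B = (4C+2)/(4C−3) = 23.765/18.765 = 1.2665
τ₀ = 8FD/(πd³) = 8·2490·37.0/(π·6.8³) = 737040/987.82 = 746.13 MPa
τ_max = K·τ₀ = 1.2665 × 746.13 = 944.94 MPa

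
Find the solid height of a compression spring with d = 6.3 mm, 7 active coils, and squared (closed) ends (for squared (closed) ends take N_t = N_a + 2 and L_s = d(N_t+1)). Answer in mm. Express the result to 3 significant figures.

squared (closed) ends: N_t = N_a + 2 = 7 + 2 = 9
L_s = d·(N_t+1) = 6.3 × 10 = 63 mm

63.0 mm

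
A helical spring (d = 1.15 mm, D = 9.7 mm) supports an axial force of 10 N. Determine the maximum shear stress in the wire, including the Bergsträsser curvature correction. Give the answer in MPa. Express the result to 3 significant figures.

189 MPa

Spring index C = D/d = 9.7/1.15 = 8.4348
K_B = (4C+2)/(4C−3) = 35.739/30.739 = 1.1627
τ₀ = 8FD/(πd³) = 8·10·9.7/(π·1.15³) = 776/4.778 = 162.41 MPa
τ_max = K·τ₀ = 1.1627 × 162.41 = 188.83 MPa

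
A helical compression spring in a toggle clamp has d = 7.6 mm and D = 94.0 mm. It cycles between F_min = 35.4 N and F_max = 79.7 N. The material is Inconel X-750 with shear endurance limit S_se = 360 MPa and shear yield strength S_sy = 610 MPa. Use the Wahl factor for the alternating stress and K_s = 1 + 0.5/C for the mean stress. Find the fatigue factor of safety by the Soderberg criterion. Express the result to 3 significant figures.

C = D/d = 94.0/7.6 = 12.3684; K_W = (4C−1)/(4C−4)+0.615/C = 1.1157; K_s = 1+0.5/C = 1.0404
F_a = (F_max−F_min)/2 = 22.15 N; F_m = (F_max+F_min)/2 = 57.55 N
τ_a = K_W·8F_aD/(πd³) = 1.1157 × 12.078 = 13.476 MPa
τ_m = K_s·8F_mD/(πd³) = 1.0404 × 31.381 = 32.65 MPa
Soderberg: 1/n_f = τ_a/S_se + τ_m/S_sy = 13.476/360 + 32.65/610 = 0.03743 + 0.05352 = 0.090957
n_f = 1/0.090957 = 10.99

11.0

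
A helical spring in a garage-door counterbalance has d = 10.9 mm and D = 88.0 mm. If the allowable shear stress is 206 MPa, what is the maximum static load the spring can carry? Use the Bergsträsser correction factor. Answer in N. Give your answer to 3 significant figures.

C = D/d = 88.0/10.9 = 8.0734
K_B = (4C+2)/(4C−3) = 34.294/29.294 = 1.1707
τ_max = K·8FD/(πd³) → F_max = τ_allow·πd³/(8DK)
F_max = 206·π·10.9³/(8·88.0·1.1707) = 8.381e+05/824.16 = 1016.9 N

1020 N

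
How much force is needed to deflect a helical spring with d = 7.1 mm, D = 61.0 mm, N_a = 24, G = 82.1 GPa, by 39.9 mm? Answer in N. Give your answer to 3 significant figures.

k = Gd⁴/(8D³N_a) = (82.1×10³)(7.1⁴)/(8·61.0³·24) = 4.7872 N/mm
F = k·δ = 4.7872 × 39.9 = 191.01 N

191 N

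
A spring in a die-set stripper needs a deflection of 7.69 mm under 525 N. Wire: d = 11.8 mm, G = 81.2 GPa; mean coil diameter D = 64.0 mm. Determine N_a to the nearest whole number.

11

Required rate k = F/δ = 525/7.69 = 68.27 N/mm
N_a = Gd⁴/(8D³k) = (81.2×10³ × 11.8⁴)/(8 × 64.0³ × 68.27)
    = 1.57429e+09 / 1.43174e+08 = 11 → 11 coils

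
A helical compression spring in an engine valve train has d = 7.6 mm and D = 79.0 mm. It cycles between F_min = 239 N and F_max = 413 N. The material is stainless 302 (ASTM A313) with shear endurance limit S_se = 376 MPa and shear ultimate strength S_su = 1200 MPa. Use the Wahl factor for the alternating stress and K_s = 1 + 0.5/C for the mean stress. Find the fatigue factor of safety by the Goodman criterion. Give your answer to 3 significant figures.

C = D/d = 79.0/7.6 = 10.3947; K_W = (4C−1)/(4C−4)+0.615/C = 1.1390; K_s = 1+0.5/C = 1.0481
F_a = (F_max−F_min)/2 = 87 N; F_m = (F_max+F_min)/2 = 326 N
τ_a = K_W·8F_aD/(πd³) = 1.1390 × 39.87 = 45.412 MPa
τ_m = K_s·8F_mD/(πd³) = 1.0481 × 149.4 = 156.58 MPa
Goodman: 1/n_f = τ_a/S_se + τ_m/S_su = 45.412/376 + 156.58/1200 = 0.12078 + 0.13049 = 0.25126
n_f = 1/0.25126 = 3.98

3.98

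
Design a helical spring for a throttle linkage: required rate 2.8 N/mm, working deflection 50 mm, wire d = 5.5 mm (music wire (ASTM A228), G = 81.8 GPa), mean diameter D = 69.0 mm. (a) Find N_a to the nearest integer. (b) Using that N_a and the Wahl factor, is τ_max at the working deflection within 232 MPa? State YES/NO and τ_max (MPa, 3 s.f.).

(a) 10 coils; (b) YES, τ_max = 168 MPa

N_a = Gd⁴/(8D³k) = (81.8×10³)(5.5⁴)/(8·69.0³·2.8) = 10.17 → N_a = 10
Actual rate k = Gd⁴/(8D³·10) = 2.8482 N/mm
Working load F = kδ = 2.8482·50 = 142.41 N
C = 69.0/5.5 = 12.5455; K_W = (4C−1)/(4C−4)+0.615/C = 1.1140
τ_max = K_W·8FD/(πd³) = 1.1140·150.4 = 167.54 MPa
τ_max ≤ 232 MPa → acceptable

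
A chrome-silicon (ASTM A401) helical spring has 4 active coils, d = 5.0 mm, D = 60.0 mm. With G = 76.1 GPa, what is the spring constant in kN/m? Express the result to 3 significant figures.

k = Gd⁴/(8D³N_a) = (76.1×10³ × 5.0⁴) / (8 × 60.0³ × 4)
  = 4.75625e+07 / 6.912e+06 = 6.8811 N/mm

6.88 kN/m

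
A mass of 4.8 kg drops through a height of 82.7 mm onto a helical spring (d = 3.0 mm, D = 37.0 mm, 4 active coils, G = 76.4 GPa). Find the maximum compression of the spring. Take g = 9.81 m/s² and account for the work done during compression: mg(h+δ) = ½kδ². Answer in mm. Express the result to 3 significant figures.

k = Gd⁴/(8D³N_a) = (76.4×10³)(3.0⁴)/(8·37.0³·4) = 3.8179 N/mm
W = mg = 4.8 × 9.81 = 47.088 N
½kδ² − Wδ − Wh = 0 → δ = (W + √(W² + 2kWh))/k
δ = (47.088 + √(2217.3 + 29735.1))/3.8179 = (47.088 + 178.75)/3.8179 = 59.153 mm

59.2 mm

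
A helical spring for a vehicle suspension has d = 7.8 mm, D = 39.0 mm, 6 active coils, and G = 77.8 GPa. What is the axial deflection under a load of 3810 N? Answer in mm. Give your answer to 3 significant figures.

k = Gd⁴/(8D³N_a) = (77.8×10³)(7.8⁴)/(8·39.0³·6) = 101.14 N/mm
δ = F/k = 3810 / 101.14 = 37.671 mm

37.7 mm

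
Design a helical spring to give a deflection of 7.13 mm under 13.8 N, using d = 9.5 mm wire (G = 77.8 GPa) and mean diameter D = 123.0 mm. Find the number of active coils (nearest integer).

Required rate k = F/δ = 13.8/7.13 = 1.9355 N/mm
N_a = Gd⁴/(8D³k) = (77.8×10³ × 9.5⁴)/(8 × 123.0³ × 1.9355)
    = 6.33686e+08 / 2.88134e+07 = 21.99 → 22 coils

22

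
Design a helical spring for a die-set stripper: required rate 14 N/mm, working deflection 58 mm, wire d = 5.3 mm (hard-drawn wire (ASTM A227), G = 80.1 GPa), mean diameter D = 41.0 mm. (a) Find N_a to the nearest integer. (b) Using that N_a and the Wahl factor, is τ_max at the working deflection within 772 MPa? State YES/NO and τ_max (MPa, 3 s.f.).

(a) 8 coils; (b) YES, τ_max = 694 MPa

N_a = Gd⁴/(8D³k) = (80.1×10³)(5.3⁴)/(8·41.0³·14) = 8.188 → N_a = 8
Actual rate k = Gd⁴/(8D³·8) = 14.329 N/mm
Working load F = kδ = 14.329·58 = 831.06 N
C = 41.0/5.3 = 7.7358; K_W = (4C−1)/(4C−4)+0.615/C = 1.1908
τ_max = K_W·8FD/(πd³) = 1.1908·582.81 = 694.04 MPa
τ_max ≤ 772 MPa → acceptable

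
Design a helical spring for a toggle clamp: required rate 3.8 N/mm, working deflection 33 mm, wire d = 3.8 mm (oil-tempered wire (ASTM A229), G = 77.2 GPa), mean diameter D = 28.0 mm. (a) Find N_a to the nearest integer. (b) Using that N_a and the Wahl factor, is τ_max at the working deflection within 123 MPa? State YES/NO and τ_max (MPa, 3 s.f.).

(a) 24 coils; (b) NO, τ_max = 197 MPa

N_a = Gd⁴/(8D³k) = (77.2×10³)(3.8⁴)/(8·28.0³·3.8) = 24.12 → N_a = 24
Actual rate k = Gd⁴/(8D³·24) = 3.8192 N/mm
Working load F = kδ = 3.8192·33 = 126.03 N
C = 28.0/3.8 = 7.3684; K_W = (4C−1)/(4C−4)+0.615/C = 1.2012
τ_max = K_W·8FD/(πd³) = 1.2012·163.77 = 196.73 MPa
τ_max > 123 MPa → exceeds allowable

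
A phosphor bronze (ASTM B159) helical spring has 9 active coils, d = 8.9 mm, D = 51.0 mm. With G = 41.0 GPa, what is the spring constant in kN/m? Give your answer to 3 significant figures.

26.9 kN/m

k = Gd⁴/(8D³N_a) = (41.0×10³ × 8.9⁴) / (8 × 51.0³ × 9)
  = 2.57243e+08 / 9.55087e+06 = 26.934 N/mm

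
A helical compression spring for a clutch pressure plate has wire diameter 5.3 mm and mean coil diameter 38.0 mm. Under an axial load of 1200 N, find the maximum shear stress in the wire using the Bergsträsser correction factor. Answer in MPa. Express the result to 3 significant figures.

Spring index C = D/d = 38.0/5.3 = 7.1698
K_B = (4C+2)/(4C−3) = 30.679/25.679 = 1.1947
τ₀ = 8FD/(πd³) = 8·1200·38.0/(π·5.3³) = 364800/467.71 = 779.97 MPa
τ_max = K·τ₀ = 1.1947 × 779.97 = 931.84 MPa

932 MPa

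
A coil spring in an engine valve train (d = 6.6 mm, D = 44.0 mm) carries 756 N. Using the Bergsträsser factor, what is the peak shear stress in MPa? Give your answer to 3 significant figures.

357 MPa

Spring index C = D/d = 44.0/6.6 = 6.6667
K_B = (4C+2)/(4C−3) = 28.667/23.667 = 1.2113
τ₀ = 8FD/(πd³) = 8·756·44.0/(π·6.6³) = 266112/903.2 = 294.63 MPa
τ_max = K·τ₀ = 1.2113 × 294.63 = 356.88 MPa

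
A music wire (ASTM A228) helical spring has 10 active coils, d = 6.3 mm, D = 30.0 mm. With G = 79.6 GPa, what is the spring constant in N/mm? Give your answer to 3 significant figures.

58.1 N/mm

k = Gd⁴/(8D³N_a) = (79.6×10³ × 6.3⁴) / (8 × 30.0³ × 10)
  = 1.25394e+08 / 2.16e+06 = 58.053 N/mm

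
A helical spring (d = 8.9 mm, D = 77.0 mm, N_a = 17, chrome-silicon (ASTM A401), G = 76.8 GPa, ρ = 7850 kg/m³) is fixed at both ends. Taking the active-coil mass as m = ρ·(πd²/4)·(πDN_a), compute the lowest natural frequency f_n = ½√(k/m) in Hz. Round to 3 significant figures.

31.1 Hz

k = Gd⁴/(8D³N_a) = (76.8×10³)(8.9⁴)/(8·77.0³·17) = 7.7609 N/mm = 7760.9 N/m
Wire length L = πDN_a = π·77.0·17 = 4112.3 mm
m = ρ·(πd²/4)·L = 7850 × 62.211×10⁻⁶ m² × 4.1123 m = 2.0083 kg
f_n = ½√(k/m) = 0.5·√(7760.9/2.0083) = 0.5·√(3864.4) = 31.082 Hz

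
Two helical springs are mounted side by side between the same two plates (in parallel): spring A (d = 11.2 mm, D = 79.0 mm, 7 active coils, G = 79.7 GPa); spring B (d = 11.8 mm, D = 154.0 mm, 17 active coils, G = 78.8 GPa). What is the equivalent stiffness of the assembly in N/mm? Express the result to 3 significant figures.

48.5 N/mm

k_A = Gd⁴/(8D³N_a) = (79.7×10³)(11.2⁴)/(8·79.0³·7) = 45.421 N/mm
k_B = Gd⁴/(8D³N_a) = (78.8×10³)(11.8⁴)/(8·154.0³·17) = 3.0758 N/mm
Parallel: k_eq = 45.421 + 3.0758 = 48.497 N/mm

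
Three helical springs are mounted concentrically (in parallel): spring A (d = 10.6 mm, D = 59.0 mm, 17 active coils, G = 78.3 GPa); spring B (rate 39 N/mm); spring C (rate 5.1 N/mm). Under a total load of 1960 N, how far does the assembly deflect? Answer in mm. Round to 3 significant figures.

k_A = Gd⁴/(8D³N_a) = (78.3×10³)(10.6⁴)/(8·59.0³·17) = 35.391 N/mm
Parallel: k_eq = 35.391 + 39 + 5.1 = 79.491 N/mm
δ = F/k_eq = 1960/79.491 = 24.657 mm

24.7 mm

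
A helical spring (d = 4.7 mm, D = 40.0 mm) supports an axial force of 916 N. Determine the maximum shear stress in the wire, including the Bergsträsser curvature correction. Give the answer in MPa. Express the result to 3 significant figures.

Spring index C = D/d = 40.0/4.7 = 8.5106
K_B = (4C+2)/(4C−3) = 36.043/31.043 = 1.1611
τ₀ = 8FD/(πd³) = 8·916·40.0/(π·4.7³) = 293120/326.17 = 898.67 MPa
τ_max = K·τ₀ = 1.1611 × 898.67 = 1043.4 MPa

1040 MPa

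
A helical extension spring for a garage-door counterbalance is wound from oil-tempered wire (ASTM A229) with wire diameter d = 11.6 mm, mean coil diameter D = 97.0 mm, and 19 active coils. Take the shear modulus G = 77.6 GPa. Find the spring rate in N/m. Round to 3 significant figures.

10100 N/m

k = Gd⁴/(8D³N_a) = (77.6×10³ × 11.6⁴) / (8 × 97.0³ × 19)
  = 1.40506e+09 / 1.38726e+08 = 10.128 N/mm = 10128 N/m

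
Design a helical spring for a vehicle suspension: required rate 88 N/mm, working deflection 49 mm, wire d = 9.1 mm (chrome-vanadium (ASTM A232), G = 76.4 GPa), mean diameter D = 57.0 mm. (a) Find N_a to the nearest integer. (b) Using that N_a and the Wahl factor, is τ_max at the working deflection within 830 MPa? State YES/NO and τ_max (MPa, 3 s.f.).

N_a = Gd⁴/(8D³k) = (76.4×10³)(9.1⁴)/(8·57.0³·88) = 4.018 → N_a = 4
Actual rate k = Gd⁴/(8D³·4) = 88.407 N/mm
Working load F = kδ = 88.407·49 = 4331.9 N
C = 57.0/9.1 = 6.2637; K_W = (4C−1)/(4C−4)+0.615/C = 1.2407
τ_max = K_W·8FD/(πd³) = 1.2407·834.39 = 1035.2 MPa
τ_max > 830 MPa → exceeds allowable

(a) 4 coils; (b) NO, τ_max = 1040 MPa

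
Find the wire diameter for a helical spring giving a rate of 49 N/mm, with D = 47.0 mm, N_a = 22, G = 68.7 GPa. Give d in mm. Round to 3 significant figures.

d = (8D³N_a·k / G)^(1/4) = (8·47.0³·22·49 / (68.7×10³))^0.25
  = (13033)^0.25 = 10.6847 mm

10.7 mm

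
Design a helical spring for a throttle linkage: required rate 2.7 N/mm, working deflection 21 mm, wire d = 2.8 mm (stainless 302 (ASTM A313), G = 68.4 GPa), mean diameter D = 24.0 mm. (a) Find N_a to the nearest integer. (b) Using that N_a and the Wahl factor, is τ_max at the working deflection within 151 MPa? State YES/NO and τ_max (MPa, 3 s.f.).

N_a = Gd⁴/(8D³k) = (68.4×10³)(2.8⁴)/(8·24.0³·2.7) = 14.08 → N_a = 14
Actual rate k = Gd⁴/(8D³·14) = 2.7154 N/mm
Working load F = kδ = 2.7154·21 = 57.024 N
C = 24.0/2.8 = 8.5714; K_W = (4C−1)/(4C−4)+0.615/C = 1.1708
τ_max = K_W·8FD/(πd³) = 1.1708·158.76 = 185.87 MPa
τ_max > 151 MPa → exceeds allowable

(a) 14 coils; (b) NO, τ_max = 186 MPa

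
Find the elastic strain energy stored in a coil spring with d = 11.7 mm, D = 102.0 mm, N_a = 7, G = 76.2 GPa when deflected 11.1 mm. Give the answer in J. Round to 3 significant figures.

k = Gd⁴/(8D³N_a) = (76.2×10³)(11.7⁴)/(8·102.0³·7) = 24.028 N/mm
U = ½kδ² = 0.5 × 24.028 × 11.1² = 1480.2 N·mm = 1.4802 J

1.48 J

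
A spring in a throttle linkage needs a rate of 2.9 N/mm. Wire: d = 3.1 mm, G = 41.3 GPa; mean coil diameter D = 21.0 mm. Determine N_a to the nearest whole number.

N_a = Gd⁴/(8D³k) = (41.3×10³ × 3.1⁴)/(8 × 21.0³ × 2.9)
    = 3.81414e+06 / 214855 = 17.75 → 18 coils

18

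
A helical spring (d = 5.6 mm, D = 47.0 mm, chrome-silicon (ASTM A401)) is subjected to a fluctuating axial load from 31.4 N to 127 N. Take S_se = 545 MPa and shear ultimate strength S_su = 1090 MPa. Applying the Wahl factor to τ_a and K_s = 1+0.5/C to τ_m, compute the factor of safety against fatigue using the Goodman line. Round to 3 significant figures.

8.15

C = D/d = 47.0/5.6 = 8.3929; K_W = (4C−1)/(4C−4)+0.615/C = 1.1747; K_s = 1+0.5/C = 1.0596
F_a = (F_max−F_min)/2 = 47.8 N; F_m = (F_max+F_min)/2 = 79.2 N
τ_a = K_W·8F_aD/(πd³) = 1.1747 × 32.576 = 38.268 MPa
τ_m = K_s·8F_mD/(πd³) = 1.0596 × 53.976 = 57.191 MPa
Goodman: 1/n_f = τ_a/S_se + τ_m/S_su = 38.268/545 + 57.191/1090 = 0.07022 + 0.05247 = 0.12269
n_f = 1/0.12269 = 8.151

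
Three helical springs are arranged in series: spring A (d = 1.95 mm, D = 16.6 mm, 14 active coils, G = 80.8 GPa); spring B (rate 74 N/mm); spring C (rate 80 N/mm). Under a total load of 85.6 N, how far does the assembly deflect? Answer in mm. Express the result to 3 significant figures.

39.8 mm

k_A = Gd⁴/(8D³N_a) = (80.8×10³)(1.95⁴)/(8·16.6³·14) = 2.2804 N/mm
Series: 1/k_eq = 1/2.2804 + 1/74 + 1/80 = 0.46454; k_eq = 2.1527 N/mm
δ = F/k_eq = 85.6/2.1527 = 39.764 mm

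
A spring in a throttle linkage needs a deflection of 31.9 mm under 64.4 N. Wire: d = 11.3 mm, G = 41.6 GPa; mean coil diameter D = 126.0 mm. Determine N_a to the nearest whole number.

21

Required rate k = F/δ = 64.4/31.9 = 2.0188 N/mm
N_a = Gd⁴/(8D³k) = (41.6×10³ × 11.3⁴)/(8 × 126.0³ × 2.0188)
    = 6.78277e+08 / 3.2307e+07 = 20.99 → 21 coils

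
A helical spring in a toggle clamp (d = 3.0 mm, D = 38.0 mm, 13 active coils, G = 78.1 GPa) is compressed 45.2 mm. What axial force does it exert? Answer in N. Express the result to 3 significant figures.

50.1 N

k = Gd⁴/(8D³N_a) = (78.1×10³)(3.0⁴)/(8·38.0³·13) = 1.1085 N/mm
F = k·δ = 1.1085 × 45.2 = 50.106 N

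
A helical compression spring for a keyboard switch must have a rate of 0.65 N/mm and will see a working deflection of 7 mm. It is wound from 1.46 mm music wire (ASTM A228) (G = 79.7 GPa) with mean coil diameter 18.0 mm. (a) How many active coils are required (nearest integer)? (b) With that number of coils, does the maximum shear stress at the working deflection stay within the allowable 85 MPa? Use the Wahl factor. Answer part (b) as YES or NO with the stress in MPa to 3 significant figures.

N_a = Gd⁴/(8D³k) = (79.7×10³)(1.46⁴)/(8·18.0³·0.65) = 11.94 → N_a = 12
Actual rate k = Gd⁴/(8D³·12) = 0.64682 N/mm
Working load F = kδ = 0.64682·7 = 4.5277 N
C = 18.0/1.46 = 12.3288; K_W = (4C−1)/(4C−4)+0.615/C = 1.1161
τ_max = K_W·8FD/(πd³) = 1.1161·66.686 = 74.427 MPa
τ_max ≤ 85 MPa → acceptable

(a) 12 coils; (b) YES, τ_max = 74.4 MPa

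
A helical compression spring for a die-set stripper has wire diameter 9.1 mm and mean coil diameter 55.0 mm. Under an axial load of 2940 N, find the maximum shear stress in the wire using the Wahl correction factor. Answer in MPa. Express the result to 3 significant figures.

683 MPa

Spring index C = D/d = 55.0/9.1 = 6.0440
K_W = (4C−1)/(4C−4) + 0.615/C = 23.176/20.176 + 0.1018 = 1.2504
τ₀ = 8FD/(πd³) = 8·2940·55.0/(π·9.1³) = 1.2936e+06/2367.4 = 546.42 MPa
τ_max = K·τ₀ = 1.2504 × 546.42 = 683.27 MPa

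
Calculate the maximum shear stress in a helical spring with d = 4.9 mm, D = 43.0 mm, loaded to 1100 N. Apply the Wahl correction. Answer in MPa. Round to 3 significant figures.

Spring index C = D/d = 43.0/4.9 = 8.7755
K_W = (4C−1)/(4C−4) + 0.615/C = 34.102/31.102 + 0.0701 = 1.1665
τ₀ = 8FD/(πd³) = 8·1100·43.0/(π·4.9³) = 378400/369.61 = 1023.8 MPa
τ_max = K·τ₀ = 1.1665 × 1023.8 = 1194.3 MPa

1190 MPa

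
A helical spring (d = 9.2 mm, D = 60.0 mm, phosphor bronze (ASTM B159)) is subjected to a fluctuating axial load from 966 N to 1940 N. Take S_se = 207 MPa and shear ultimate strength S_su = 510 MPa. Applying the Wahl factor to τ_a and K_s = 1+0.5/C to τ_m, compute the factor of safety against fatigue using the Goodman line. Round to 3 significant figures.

0.855

C = D/d = 60.0/9.2 = 6.5217; K_W = (4C−1)/(4C−4)+0.615/C = 1.2301; K_s = 1+0.5/C = 1.0767
F_a = (F_max−F_min)/2 = 487 N; F_m = (F_max+F_min)/2 = 1453 N
τ_a = K_W·8F_aD/(πd³) = 1.2301 × 95.556 = 117.55 MPa
τ_m = K_s·8F_mD/(πd³) = 1.0767 × 285.1 = 306.96 MPa
Goodman: 1/n_f = τ_a/S_se + τ_m/S_su = 117.55/207 + 306.96/510 = 0.56785 + 0.60187 = 1.1697
n_f = 1/1.1697 = 0.8549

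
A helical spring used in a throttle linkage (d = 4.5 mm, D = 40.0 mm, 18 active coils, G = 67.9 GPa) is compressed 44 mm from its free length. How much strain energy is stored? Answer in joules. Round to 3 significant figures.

k = Gd⁴/(8D³N_a) = (67.9×10³)(4.5⁴)/(8·40.0³·18) = 3.0212 N/mm
U = ½kδ² = 0.5 × 3.0212 × 44² = 2924.5 N·mm = 2.9245 J

2.92 J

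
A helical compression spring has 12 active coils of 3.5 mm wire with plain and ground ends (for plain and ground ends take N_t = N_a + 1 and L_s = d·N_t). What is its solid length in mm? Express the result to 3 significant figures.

45.5 mm

plain and ground ends: N_t = N_a + 1 = 12 + 1 = 13
L_s = d·N_t = 3.5 × 13 = 45.5 mm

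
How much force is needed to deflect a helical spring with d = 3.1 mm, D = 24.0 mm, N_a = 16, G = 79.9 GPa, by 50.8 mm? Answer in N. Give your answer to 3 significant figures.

k = Gd⁴/(8D³N_a) = (79.9×10³)(3.1⁴)/(8·24.0³·16) = 4.1701 N/mm
F = k·δ = 4.1701 × 50.8 = 211.84 N

212 N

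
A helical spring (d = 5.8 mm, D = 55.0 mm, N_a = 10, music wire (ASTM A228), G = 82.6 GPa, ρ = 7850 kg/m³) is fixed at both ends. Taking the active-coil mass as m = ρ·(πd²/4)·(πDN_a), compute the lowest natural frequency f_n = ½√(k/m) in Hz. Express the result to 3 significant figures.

70.0 Hz

k = Gd⁴/(8D³N_a) = (82.6×10³)(5.8⁴)/(8·55.0³·10) = 7.0229 N/mm = 7022.9 N/m
Wire length L = πDN_a = π·55.0·10 = 1727.9 mm
m = ρ·(πd²/4)·L = 7850 × 26.421×10⁻⁶ m² × 1.7279 m = 0.35837 kg
f_n = ½√(k/m) = 0.5·√(7022.9/0.35837) = 0.5·√(19597) = 69.994 Hz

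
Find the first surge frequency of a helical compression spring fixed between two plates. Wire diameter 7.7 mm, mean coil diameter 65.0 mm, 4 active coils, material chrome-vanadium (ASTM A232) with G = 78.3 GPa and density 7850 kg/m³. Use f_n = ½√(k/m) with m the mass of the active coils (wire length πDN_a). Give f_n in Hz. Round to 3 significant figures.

k = Gd⁴/(8D³N_a) = (78.3×10³)(7.7⁴)/(8·65.0³·4) = 31.321 N/mm = 31321 N/m
Wire length L = πDN_a = π·65.0·4 = 816.81 mm
m = ρ·(πd²/4)·L = 7850 × 46.566×10⁻⁶ m² × 0.81681 m = 0.29858 kg
f_n = ½√(k/m) = 0.5·√(31321/0.29858) = 0.5·√(1.049e+05) = 161.94 Hz

162 Hz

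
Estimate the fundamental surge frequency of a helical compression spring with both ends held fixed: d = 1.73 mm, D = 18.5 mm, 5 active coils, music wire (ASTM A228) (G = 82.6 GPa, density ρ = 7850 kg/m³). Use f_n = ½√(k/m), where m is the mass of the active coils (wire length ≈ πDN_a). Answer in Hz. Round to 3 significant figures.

k = Gd⁴/(8D³N_a) = (82.6×10³)(1.73⁴)/(8·18.5³·5) = 2.9214 N/mm = 2921.4 N/m
Wire length L = πDN_a = π·18.5·5 = 290.6 mm
m = ρ·(πd²/4)·L = 7850 × 2.3506×10⁻⁶ m² × 0.2906 m = 0.0053622 kg
f_n = ½√(k/m) = 0.5·√(2921.4/0.0053622) = 0.5·√(5.4481e+05) = 369.06 Hz

369 Hz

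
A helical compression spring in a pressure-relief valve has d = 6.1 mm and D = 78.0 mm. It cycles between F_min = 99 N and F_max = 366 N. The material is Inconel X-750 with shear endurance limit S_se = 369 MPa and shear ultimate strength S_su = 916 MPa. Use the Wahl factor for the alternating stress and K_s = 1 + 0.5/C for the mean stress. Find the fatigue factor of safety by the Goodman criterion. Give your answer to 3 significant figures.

C = D/d = 78.0/6.1 = 12.7869; K_W = (4C−1)/(4C−4)+0.615/C = 1.1117; K_s = 1+0.5/C = 1.0391
F_a = (F_max−F_min)/2 = 133.5 N; F_m = (F_max+F_min)/2 = 232.5 N
τ_a = K_W·8F_aD/(πd³) = 1.1117 × 116.82 = 129.87 MPa
τ_m = K_s·8F_mD/(πd³) = 1.0391 × 203.45 = 211.41 MPa
Goodman: 1/n_f = τ_a/S_se + τ_m/S_su = 129.87/369 + 211.41/916 = 0.35196 + 0.23080 = 0.58276
n_f = 1/0.58276 = 1.716

1.72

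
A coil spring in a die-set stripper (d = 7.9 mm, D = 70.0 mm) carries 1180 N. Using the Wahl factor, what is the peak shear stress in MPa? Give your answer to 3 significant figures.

Spring index C = D/d = 70.0/7.9 = 8.8608
K_W = (4C−1)/(4C−4) + 0.615/C = 34.443/31.443 + 0.0694 = 1.1648
τ₀ = 8FD/(πd³) = 8·1180·70.0/(π·7.9³) = 660800/1548.9 = 426.62 MPa
τ_max = K·τ₀ = 1.1648 × 426.62 = 496.93 MPa

497 MPa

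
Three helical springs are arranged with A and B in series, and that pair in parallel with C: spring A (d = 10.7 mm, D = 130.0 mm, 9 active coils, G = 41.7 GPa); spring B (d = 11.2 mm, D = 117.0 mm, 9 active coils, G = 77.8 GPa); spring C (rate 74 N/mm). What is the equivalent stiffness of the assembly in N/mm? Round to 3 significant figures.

76.6 N/mm

k_A = Gd⁴/(8D³N_a) = (41.7×10³)(10.7⁴)/(8·130.0³·9) = 3.4555 N/mm
k_B = Gd⁴/(8D³N_a) = (77.8×10³)(11.2⁴)/(8·117.0³·9) = 10.616 N/mm
Springs A,B series: k_AB = 1/(1/3.4555+1/10.616) = 2.6069 N/mm; parallel with C: k_eq = 2.6069+74 = 76.607 N/mm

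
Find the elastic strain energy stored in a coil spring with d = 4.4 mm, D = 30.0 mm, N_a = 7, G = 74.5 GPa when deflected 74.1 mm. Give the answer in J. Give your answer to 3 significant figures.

50.7 J

k = Gd⁴/(8D³N_a) = (74.5×10³)(4.4⁴)/(8·30.0³·7) = 18.468 N/mm
U = ½kδ² = 0.5 × 18.468 × 74.1² = 50702 N·mm = 50.702 J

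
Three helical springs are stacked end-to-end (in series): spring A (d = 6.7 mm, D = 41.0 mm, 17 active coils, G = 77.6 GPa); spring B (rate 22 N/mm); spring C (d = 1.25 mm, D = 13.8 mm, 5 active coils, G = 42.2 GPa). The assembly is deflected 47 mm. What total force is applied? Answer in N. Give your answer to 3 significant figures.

41.8 N

k_A = Gd⁴/(8D³N_a) = (77.6×10³)(6.7⁴)/(8·41.0³·17) = 16.683 N/mm
k_C = Gd⁴/(8D³N_a) = (42.2×10³)(1.25⁴)/(8·13.8³·5) = 0.98007 N/mm
Series: 1/k_eq = 1/16.683 + 1/22 + 1/0.98007 = 1.1257; k_eq = 0.88831 N/mm
F = k_eq·δ = 0.88831·47 = 41.75 N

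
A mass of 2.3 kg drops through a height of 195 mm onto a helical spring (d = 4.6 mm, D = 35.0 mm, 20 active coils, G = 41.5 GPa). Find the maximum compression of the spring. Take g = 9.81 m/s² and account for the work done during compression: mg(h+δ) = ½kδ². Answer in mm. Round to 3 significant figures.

k = Gd⁴/(8D³N_a) = (41.5×10³)(4.6⁴)/(8·35.0³·20) = 2.7087 N/mm
W = mg = 2.3 × 9.81 = 22.563 N
½kδ² − Wδ − Wh = 0 → δ = (W + √(W² + 2kWh))/k
δ = (22.563 + √(509.09 + 23835.1))/2.7087 = (22.563 + 156.03)/2.7087 = 65.933 mm

65.9 mm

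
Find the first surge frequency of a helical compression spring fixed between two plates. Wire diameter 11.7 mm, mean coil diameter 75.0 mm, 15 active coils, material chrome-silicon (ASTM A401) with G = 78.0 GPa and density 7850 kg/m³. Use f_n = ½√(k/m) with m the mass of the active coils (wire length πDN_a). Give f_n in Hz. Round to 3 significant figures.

k = Gd⁴/(8D³N_a) = (78.0×10³)(11.7⁴)/(8·75.0³·15) = 28.872 N/mm = 28872 N/m
Wire length L = πDN_a = π·75.0·15 = 3534.3 mm
m = ρ·(πd²/4)·L = 7850 × 107.51×10⁻⁶ m² × 3.5343 m = 2.9829 kg
f_n = ½√(k/m) = 0.5·√(28872/2.9829) = 0.5·√(9679.2) = 49.191 Hz

49.2 Hz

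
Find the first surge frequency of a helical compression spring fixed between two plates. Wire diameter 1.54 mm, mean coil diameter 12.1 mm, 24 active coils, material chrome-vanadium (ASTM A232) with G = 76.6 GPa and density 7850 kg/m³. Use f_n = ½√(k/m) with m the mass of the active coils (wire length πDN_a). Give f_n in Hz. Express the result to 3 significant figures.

154 Hz

k = Gd⁴/(8D³N_a) = (76.6×10³)(1.54⁴)/(8·12.1³·24) = 1.2666 N/mm = 1266.6 N/m
Wire length L = πDN_a = π·12.1·24 = 912.32 mm
m = ρ·(πd²/4)·L = 7850 × 1.8627×10⁻⁶ m² × 0.91232 m = 0.01334 kg
f_n = ½√(k/m) = 0.5·√(1266.6/0.01334) = 0.5·√(94953) = 154.07 Hz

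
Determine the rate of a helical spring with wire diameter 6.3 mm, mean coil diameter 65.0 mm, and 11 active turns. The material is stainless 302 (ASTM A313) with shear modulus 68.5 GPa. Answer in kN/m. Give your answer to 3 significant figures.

k = Gd⁴/(8D³N_a) = (68.5×10³ × 6.3⁴) / (8 × 65.0³ × 11)
  = 1.07908e+08 / 2.4167e+07 = 4.4651 N/mm

4.47 kN/m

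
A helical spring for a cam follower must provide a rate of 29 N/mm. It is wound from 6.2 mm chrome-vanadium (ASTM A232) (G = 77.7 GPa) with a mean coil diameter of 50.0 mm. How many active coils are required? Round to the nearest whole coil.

N_a = Gd⁴/(8D³k) = (77.7×10³ × 6.2⁴)/(8 × 50.0³ × 29)
    = 1.14812e+08 / 2.9e+07 = 3.959 → 4 coils

4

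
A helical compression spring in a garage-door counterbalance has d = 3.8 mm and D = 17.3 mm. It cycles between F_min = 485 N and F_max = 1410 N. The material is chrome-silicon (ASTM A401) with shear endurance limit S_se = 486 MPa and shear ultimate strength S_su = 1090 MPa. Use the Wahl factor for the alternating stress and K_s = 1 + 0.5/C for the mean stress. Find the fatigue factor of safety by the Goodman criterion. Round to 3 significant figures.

C = D/d = 17.3/3.8 = 4.5526; K_W = (4C−1)/(4C−4)+0.615/C = 1.3462; K_s = 1+0.5/C = 1.1098
F_a = (F_max−F_min)/2 = 462.5 N; F_m = (F_max+F_min)/2 = 947.5 N
τ_a = K_W·8F_aD/(πd³) = 1.3462 × 371.32 = 499.87 MPa
τ_m = K_s·8F_mD/(πd³) = 1.1098 × 760.7 = 844.25 MPa
Goodman: 1/n_f = τ_a/S_se + τ_m/S_su = 499.87/486 + 844.25/1090 = 1.02854 + 0.77454 = 1.8031
n_f = 1/1.8031 = 0.5546

0.555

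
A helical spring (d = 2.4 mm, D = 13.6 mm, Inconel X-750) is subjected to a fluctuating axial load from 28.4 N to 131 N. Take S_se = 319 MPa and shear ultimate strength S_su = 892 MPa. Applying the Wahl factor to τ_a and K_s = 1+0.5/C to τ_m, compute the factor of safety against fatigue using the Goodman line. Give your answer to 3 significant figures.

C = D/d = 13.6/2.4 = 5.6667; K_W = (4C−1)/(4C−4)+0.615/C = 1.2692; K_s = 1+0.5/C = 1.0882
F_a = (F_max−F_min)/2 = 51.3 N; F_m = (F_max+F_min)/2 = 79.7 N
τ_a = K_W·8F_aD/(πd³) = 1.2692 × 128.52 = 163.12 MPa
τ_m = K_s·8F_mD/(πd³) = 1.0882 × 199.67 = 217.28 MPa
Goodman: 1/n_f = τ_a/S_se + τ_m/S_su = 163.12/319 + 217.28/892 = 0.51135 + 0.24359 = 0.75494
n_f = 1/0.75494 = 1.325

1.32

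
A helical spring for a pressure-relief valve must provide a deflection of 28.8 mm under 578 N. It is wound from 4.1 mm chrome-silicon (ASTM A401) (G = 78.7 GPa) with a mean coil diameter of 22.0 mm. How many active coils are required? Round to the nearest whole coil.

13

Required rate k = F/δ = 578/28.8 = 20.069 N/mm
N_a = Gd⁴/(8D³k) = (78.7×10³ × 4.1⁴)/(8 × 22.0³ × 20.069)
    = 2.22387e+07 / 1.7096e+06 = 13.01 → 13 coils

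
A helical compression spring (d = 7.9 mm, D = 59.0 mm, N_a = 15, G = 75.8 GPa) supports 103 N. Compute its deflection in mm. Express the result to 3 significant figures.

8.60 mm

k = Gd⁴/(8D³N_a) = (75.8×10³)(7.9⁴)/(8·59.0³·15) = 11.98 N/mm
δ = F/k = 103 / 11.98 = 8.598 mm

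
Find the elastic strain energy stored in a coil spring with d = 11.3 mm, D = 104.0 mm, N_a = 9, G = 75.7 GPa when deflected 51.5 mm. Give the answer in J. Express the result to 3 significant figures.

k = Gd⁴/(8D³N_a) = (75.7×10³)(11.3⁴)/(8·104.0³·9) = 15.24 N/mm
U = ½kδ² = 0.5 × 15.24 × 51.5² = 20210 N·mm = 20.21 J

20.2 J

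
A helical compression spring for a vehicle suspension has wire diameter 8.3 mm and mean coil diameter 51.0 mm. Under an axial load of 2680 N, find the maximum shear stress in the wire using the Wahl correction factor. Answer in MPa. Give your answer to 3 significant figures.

Spring index C = D/d = 51.0/8.3 = 6.1446
K_W = (4C−1)/(4C−4) + 0.615/C = 23.578/20.578 + 0.1001 = 1.2459
τ₀ = 8FD/(πd³) = 8·2680·51.0/(π·8.3³) = 1.09344e+06/1796.3 = 608.71 MPa
τ_max = K·τ₀ = 1.2459 × 608.71 = 758.38 MPa

758 MPa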